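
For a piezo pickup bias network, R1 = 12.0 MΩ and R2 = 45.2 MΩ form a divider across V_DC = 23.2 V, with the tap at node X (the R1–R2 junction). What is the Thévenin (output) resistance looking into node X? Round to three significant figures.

R_th ≈ 9.48 MΩ

Looking into X with the source shorted: R_th = R1·R2/(R1+R2) = 12.00 × 45.2/57.20 = 9.483 MΩ.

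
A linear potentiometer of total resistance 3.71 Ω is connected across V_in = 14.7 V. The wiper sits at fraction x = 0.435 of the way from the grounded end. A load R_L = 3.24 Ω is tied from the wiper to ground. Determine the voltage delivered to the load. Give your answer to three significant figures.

Lower segment x·R_p = 1.614 Ω; upper segment (1−x)·R_p = 2.096 Ω.
Lower segment in parallel with the load: 1.614 ‖ 3.24 = 1.077 Ω.
Loaded-divider output: V_out = 14.7 × 0.3395 = 4.990 V.
(Unloaded: V_out = x·V_in = 6.39 V.)

V_out ≈ 4.99 V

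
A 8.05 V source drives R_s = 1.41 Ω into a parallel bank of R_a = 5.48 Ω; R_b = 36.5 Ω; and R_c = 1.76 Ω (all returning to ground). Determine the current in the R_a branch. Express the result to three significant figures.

I ≈ 0.700 A

Parallel bank: R_p = 1/(1/5.48 + 1/36.5 + 1/1.76) = 1.285 Ω.
V_A = 8.05 × 1.285/2.695 = 3.839 V.
Branch current I = V_A/R_a = 3.839/5.48 = 0.7005 A.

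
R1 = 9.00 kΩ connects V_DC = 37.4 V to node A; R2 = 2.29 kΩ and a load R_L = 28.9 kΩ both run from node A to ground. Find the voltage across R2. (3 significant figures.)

First combine the lower leg with the load: R2 ‖ R_L = 2.122 kΩ.
Then V_out = V_DC · R2'/(R1 + R2') = 37.4 × 2.122/11.12 = 7.135 V.

V_out ≈ 7.14 V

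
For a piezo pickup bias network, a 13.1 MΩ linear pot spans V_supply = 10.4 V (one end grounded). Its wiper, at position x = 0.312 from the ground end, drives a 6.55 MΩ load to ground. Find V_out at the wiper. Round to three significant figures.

V_out ≈ 2.27 V

The pot divides into 9.013 MΩ above the wiper and 4.087 MΩ below.
(x·R_p) ‖ R_L = 2.517 MΩ.
Then V_out = V_supply · 2.517/(9.013 + 2.517) = 2.270 V.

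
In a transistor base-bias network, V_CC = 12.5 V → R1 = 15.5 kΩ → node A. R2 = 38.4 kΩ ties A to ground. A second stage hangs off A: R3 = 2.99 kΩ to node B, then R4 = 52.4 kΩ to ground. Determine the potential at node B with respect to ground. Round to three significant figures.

Node A sees R2 in parallel with the series input of stage 2, R3 + R4 = 55.39 kΩ.
Effective lower resistance at A: R2 ‖ 55.39 = 22.68 kΩ.
First divider: V_A = V_CC · 22.68/(15.5 + 22.68) = 7.425 V.
V_B = V_A × 0.9460 = 7.024 V.

V_B ≈ 7.02 V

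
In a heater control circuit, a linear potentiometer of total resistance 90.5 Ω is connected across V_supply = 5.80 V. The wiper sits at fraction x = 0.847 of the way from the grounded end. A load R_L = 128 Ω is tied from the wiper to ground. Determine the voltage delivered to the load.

V_out ≈ 4.50 V

Lower segment x·R_p = 76.65 Ω; upper segment (1−x)·R_p = 13.85 Ω.
R_L loads the lower segment: effective lower R = 47.94 Ω.
V_out = 5.80 × 47.94/(13.85 + 47.94) = 4.500 V.
(Unloaded: V_out = x·V_supply = 4.91 V.)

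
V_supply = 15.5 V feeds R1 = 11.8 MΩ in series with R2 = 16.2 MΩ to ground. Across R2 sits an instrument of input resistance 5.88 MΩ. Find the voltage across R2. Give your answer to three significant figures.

V_out ≈ 4.15 V

First combine the lower leg with the load: R2 ‖ R_L = 4.314 MΩ.
Voltage divider with the loaded lower leg: V_out = 15.5 × 4.314/(11.8 + 4.314) = 15.5 × 0.2677 = 4.150 V.
(Unloaded it would be 8.97 V; the load pulls it down.)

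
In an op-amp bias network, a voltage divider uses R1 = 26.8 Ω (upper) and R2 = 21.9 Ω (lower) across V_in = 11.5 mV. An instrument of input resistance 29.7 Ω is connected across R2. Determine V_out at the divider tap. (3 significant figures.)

R2 ‖ R_L = (21.9 × 29.7)/(21.9 + 29.7) = 12.61 Ω.
Then V_out = V_in · R2'/(R1 + R2') = 11.5 × 12.61/39.41 = 3.679 mV.

V_out ≈ 3.68 mV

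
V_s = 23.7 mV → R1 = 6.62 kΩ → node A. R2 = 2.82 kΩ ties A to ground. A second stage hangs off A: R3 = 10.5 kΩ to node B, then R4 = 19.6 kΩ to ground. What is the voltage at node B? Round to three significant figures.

V_B ≈ 4.33 mV

Node A sees R2 in parallel with the series input of stage 2, R3 + R4 = 30.10 kΩ.
Effective lower resistance at A: R2 ‖ 30.10 = 2.578 kΩ.
V_A = 23.7 × 2.578/(6.62 + 2.578) = 6.643 mV.
Then the unloaded second divider: V_B = V_A × R4/(R3+R4) = 6.643 × 0.6512 = 4.326 mV.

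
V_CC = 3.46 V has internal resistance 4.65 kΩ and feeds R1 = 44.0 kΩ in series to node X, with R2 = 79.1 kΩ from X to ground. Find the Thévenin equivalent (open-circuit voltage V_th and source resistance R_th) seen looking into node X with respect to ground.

R1' = 4.65 + 44.0 = 48.65 kΩ (source resistance + R1).
With X open, the divider is unloaded: V_th = 3.46 × 79.1/127.8 = 2.142 V.
With V_CC suppressed (replaced by a short), R_th = R1' ‖ R2 = (48.65 × 79.1)/(48.65 + 79.1) = 30.12 kΩ.

V_th ≈ 2.14 V, R_th ≈ 30.1 kΩ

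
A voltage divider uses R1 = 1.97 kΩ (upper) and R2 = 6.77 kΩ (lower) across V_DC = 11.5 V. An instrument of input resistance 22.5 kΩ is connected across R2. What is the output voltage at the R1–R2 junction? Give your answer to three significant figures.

V_out ≈ 8.34 V

First combine the lower leg with the load: R2 ‖ R_L = 5.204 kΩ.
Then V_out = V_DC · R2'/(R1 + R2') = 11.5 × 5.204/7.174 = 8.342 V.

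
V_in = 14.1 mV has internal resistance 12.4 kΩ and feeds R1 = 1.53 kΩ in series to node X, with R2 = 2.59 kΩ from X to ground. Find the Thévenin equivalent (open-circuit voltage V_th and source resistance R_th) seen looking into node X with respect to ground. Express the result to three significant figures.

R1' = 12.4 + 1.53 = 13.93 kΩ (source resistance + R1).
V_th is the unloaded tap voltage: V_in · R2/(R1'+R2) = 14.1 × 0.1568 = 2.211 mV.
Zeroing V_in shorts the top of R1' to ground, so R_th = R1' ‖ R2 = 2.184 kΩ.

V_th ≈ 2.21 mV, R_th ≈ 2.18 kΩ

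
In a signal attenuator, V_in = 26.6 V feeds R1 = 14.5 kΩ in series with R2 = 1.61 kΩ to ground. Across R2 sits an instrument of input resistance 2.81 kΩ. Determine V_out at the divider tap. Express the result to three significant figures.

V_out ≈ 1.75 V

First combine the lower leg with the load: R2 ‖ R_L = 1.024 kΩ.
Now apply the divider: V_out = 26.6 × 0.06594 = 1.754 V.
(Unloaded it would be 2.66 V; the load pulls it down.)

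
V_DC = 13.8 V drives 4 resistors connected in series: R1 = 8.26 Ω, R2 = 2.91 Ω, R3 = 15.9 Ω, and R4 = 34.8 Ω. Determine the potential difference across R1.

Series total: ΣR = 8.26 + 2.91 + 15.9 + 34.8 = 61.87 Ω.
Voltage divider: V = V_DC · (8.260 / 61.87) = 13.8 × 0.1335 = 1.842 V.

V ≈ 1.84 V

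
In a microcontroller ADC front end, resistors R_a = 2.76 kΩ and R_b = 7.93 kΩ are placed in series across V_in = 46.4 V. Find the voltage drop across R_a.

Total series resistance ΣR = 2.76 + 7.93 = 10.69 kΩ.
By the voltage-divider rule, V = 46.4 × 2.760/10.69 = 11.98 V.

V ≈ 12.0 V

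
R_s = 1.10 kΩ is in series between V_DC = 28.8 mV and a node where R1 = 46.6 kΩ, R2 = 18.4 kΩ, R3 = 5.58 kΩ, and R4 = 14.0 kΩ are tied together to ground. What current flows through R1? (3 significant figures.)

Combine the parallel branches: R_p = (1/46.6 + 1/18.4 + 1/5.58 + 1/14.0)⁻¹ = 3.063 kΩ.
Node voltage V_A = V_DC · R_p/(R_s + R_p) = 28.8 × 0.7358 = 21.19 mV.
Branch current I = V_A/R1 = 21.19/46.6 = 0.4547 µA.

I ≈ 0.455 µA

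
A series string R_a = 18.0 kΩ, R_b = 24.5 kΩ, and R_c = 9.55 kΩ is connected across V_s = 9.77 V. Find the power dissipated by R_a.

The common current is I = 9.77/52.05 = 0.1877 mA.
V(R_a) = I·R = 3.379 V; P = V·I = 3.379 × 0.1877 = 0.6342 mW.

P ≈ 0.634 mW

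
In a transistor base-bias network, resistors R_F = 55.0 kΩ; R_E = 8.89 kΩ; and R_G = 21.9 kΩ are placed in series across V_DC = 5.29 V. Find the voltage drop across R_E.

Series total: ΣR = 55.0 + 8.89 + 21.9 = 85.79 kΩ.
By the voltage-divider rule, V = 5.29 × 8.890/85.79 = 0.5482 V.

V ≈ 0.548 V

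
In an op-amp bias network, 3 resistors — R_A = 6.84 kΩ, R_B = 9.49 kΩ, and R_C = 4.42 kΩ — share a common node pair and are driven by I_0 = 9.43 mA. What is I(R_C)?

I ≈ 4.47 mA

ΣG = 1/6.84 + 1/9.49 + 1/4.42 = 0.4778.
Current divider: I(R_C) = I_0 · G_k/ΣG = 9.43 × (0.2262/0.4778) = 9.43 × 0.4735 = 4.465 mA.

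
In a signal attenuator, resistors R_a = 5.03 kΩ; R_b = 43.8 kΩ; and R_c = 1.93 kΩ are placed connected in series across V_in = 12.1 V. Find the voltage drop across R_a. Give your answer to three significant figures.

Series total: ΣR = 5.03 + 43.8 + 1.93 = 50.76 kΩ.
By the voltage-divider rule, V = 12.1 × 5.030/50.76 = 1.199 V.

V ≈ 1.20 V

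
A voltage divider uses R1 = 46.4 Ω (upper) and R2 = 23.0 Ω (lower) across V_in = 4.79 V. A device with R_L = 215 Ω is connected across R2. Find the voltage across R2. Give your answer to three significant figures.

The load sits in parallel with R2, giving an effective lower resistance R2' = R2·R_L/(R2+R_L) = 20.78 Ω.
Then V_out = V_in · R2'/(R1 + R2') = 4.79 × 20.78/67.18 = 1.482 V.
(Unloaded it would be 1.59 V; the load pulls it down.)

V_out ≈ 1.48 V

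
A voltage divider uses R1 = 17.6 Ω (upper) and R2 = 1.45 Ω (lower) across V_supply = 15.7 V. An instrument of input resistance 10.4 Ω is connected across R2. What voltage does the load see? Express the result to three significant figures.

V_out ≈ 1.06 V

First combine the lower leg with the load: R2 ‖ R_L = 1.273 Ω.
Then V_out = V_supply · R2'/(R1 + R2') = 15.7 × 1.273/18.87 = 1.059 V.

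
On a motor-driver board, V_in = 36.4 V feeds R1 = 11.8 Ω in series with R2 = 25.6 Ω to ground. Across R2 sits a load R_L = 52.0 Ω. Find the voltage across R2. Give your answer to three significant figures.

V_out ≈ 21.6 V

R2 ‖ R_L = (25.6 × 52.0)/(25.6 + 52.0) = 17.15 Ω.
Voltage divider with the loaded lower leg: V_out = 36.4 × 17.15/(11.8 + 17.15) = 36.4 × 0.5925 = 21.57 V.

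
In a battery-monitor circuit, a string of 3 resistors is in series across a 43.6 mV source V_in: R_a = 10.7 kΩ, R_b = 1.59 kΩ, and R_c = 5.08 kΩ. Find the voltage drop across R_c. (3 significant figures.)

V ≈ 12.8 mV

Series total: ΣR = 10.7 + 1.59 + 5.08 = 17.37 kΩ.
V = V_in · R/ΣR = 43.6 × 0.2925 = 12.75 mV.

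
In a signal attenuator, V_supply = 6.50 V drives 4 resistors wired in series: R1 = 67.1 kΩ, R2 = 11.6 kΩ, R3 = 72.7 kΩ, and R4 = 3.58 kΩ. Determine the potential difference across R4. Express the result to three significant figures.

Total series resistance ΣR = 67.1 + 11.6 + 72.7 + 3.58 = 155.0 kΩ.
By the voltage-divider rule, V = 6.50 × 3.580/155.0 = 0.1501 V.

V ≈ 0.150 V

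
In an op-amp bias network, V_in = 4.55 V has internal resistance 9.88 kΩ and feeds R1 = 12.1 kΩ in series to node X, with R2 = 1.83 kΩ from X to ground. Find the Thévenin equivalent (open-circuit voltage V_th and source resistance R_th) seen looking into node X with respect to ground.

R1' = 9.88 + 12.1 = 21.98 kΩ (source resistance + R1).
With X open, the divider is unloaded: V_th = 4.55 × 1.83/23.81 = 0.3497 V.
With V_in suppressed (replaced by a short), R_th = R1' ‖ R2 = (21.98 × 1.83)/(21.98 + 1.83) = 1.689 kΩ.

V_th ≈ 0.350 V, R_th ≈ 1.69 kΩ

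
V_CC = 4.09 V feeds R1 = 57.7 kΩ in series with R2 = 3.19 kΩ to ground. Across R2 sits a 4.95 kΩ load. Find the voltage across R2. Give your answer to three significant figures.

V_out ≈ 0.133 V

R2 ‖ R_L = (3.19 × 4.95)/(3.19 + 4.95) = 1.940 kΩ.
Voltage divider with the loaded lower leg: V_out = 4.09 × 1.940/(57.7 + 1.940) = 4.09 × 0.03253 = 0.1330 V.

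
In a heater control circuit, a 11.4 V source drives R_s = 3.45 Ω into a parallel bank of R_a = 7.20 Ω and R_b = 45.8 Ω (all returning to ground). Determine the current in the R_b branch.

I ≈ 0.160 A

Combine the parallel branches: R_p = (1/7.20 + 1/45.8)⁻¹ = 6.222 Ω.
Node voltage V_A = V_CC · R_p/(R_s + R_p) = 11.4 × 0.6433 = 7.334 V.
Branch current I = V_A/R_b = 7.334/45.8 = 0.1601 A.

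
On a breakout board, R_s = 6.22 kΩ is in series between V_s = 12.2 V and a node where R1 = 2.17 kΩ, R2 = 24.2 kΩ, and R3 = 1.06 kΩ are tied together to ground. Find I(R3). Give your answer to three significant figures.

Combine the parallel branches: R_p = (1/2.17 + 1/24.2 + 1/1.06)⁻¹ = 0.6918 kΩ.
V_A by voltage divider: V_A = 12.2 × 0.6918/(6.22 + 0.6918) = 1.221 V.
Branch current I = V_A/R3 = 1.221/1.06 = 1.152 mA.
(Check via current divider: I_total = 1.765 mA; share G_k/ΣG = 0.6526 → same result.)

I ≈ 1.15 mA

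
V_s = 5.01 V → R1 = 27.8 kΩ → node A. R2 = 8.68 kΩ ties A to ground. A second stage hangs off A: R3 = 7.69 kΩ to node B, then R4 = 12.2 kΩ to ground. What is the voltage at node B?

Node A sees R2 in parallel with the series input of stage 2, R3 + R4 = 19.89 kΩ.
Effective lower resistance at A: R2 ‖ 19.89 = 6.043 kΩ.
First divider: V_A = V_s · 6.043/(27.8 + 6.043) = 0.8946 V.
Then the unloaded second divider: V_B = V_A × R4/(R3+R4) = 0.8946 × 0.6134 = 0.5487 V.

V_B ≈ 0.549 V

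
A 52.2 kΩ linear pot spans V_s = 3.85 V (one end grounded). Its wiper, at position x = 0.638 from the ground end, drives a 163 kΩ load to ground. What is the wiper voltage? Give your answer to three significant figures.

Split the track: R_lower = x·R_p = 33.30 kΩ, R_upper = (1−x)·R_p = 18.90 kΩ.
(x·R_p) ‖ R_L = 27.65 kΩ.
Then V_out = V_s · 27.65/(18.90 + 27.65) = 2.287 V.

V_out ≈ 2.29 V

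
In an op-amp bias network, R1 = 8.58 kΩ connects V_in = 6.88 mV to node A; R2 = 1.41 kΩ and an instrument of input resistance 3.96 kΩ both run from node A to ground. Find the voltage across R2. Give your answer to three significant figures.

V_out ≈ 0.744 mV

R2 ‖ R_L = (1.41 × 3.96)/(1.41 + 3.96) = 1.040 kΩ.
Voltage divider with the loaded lower leg: V_out = 6.88 × 1.040/(8.58 + 1.040) = 6.88 × 0.1081 = 0.7436 mV.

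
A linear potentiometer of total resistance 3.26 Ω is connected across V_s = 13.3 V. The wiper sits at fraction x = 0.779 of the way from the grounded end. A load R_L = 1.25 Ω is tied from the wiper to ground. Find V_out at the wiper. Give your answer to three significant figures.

Lower segment x·R_p = 2.540 Ω; upper segment (1−x)·R_p = 0.7205 Ω.
Lower segment in parallel with the load: 2.540 ‖ 1.25 = 0.8377 Ω.
V_out = 13.3 × 0.8377/(0.7205 + 0.8377) = 7.150 V.

V_out ≈ 7.15 V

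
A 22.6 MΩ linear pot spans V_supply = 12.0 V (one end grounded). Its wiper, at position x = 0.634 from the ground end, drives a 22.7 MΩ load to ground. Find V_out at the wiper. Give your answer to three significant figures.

Split the track: R_lower = x·R_p = 14.33 MΩ, R_upper = (1−x)·R_p = 8.272 MΩ.
R_L loads the lower segment: effective lower R = 8.784 MΩ.
Loaded-divider output: V_out = 12.0 × 0.5150 = 6.180 V.

V_out ≈ 6.18 V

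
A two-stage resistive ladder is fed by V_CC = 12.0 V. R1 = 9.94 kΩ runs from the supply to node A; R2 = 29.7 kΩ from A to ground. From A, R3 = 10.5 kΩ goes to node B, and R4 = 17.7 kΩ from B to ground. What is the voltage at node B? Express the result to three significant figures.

Node A sees R2 in parallel with the series input of stage 2, R3 + R4 = 28.20 kΩ.
Effective lower resistance at A: R2 ‖ 28.20 = 14.47 kΩ.
So V_A = 12.0 × 0.5927 = 7.113 V.
Stage 2 is unloaded, so V_B = V_A · R4/(R3+R4) = 7.113 × 17.7/28.20 = 4.464 V.

V_B ≈ 4.46 V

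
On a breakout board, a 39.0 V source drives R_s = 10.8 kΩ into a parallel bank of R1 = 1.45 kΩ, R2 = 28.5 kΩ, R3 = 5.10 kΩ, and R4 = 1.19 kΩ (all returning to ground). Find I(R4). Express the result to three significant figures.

Equivalent of the parallel group: R_p = 0.5678 kΩ.
V_A by voltage divider: V_A = 39.0 × 0.5678/(10.8 + 0.5678) = 1.948 V.
Branch current I = V_A/R4 = 1.948/1.19 = 1.637 mA.
(Equivalently: I_total = 3.431 mA, then current-divider fraction G_k/ΣG = 0.4771.)

I ≈ 1.64 mA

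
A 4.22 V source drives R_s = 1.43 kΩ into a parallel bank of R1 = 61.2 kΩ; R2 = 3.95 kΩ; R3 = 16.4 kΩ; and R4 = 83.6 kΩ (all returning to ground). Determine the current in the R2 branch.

I ≈ 0.717 mA

Equivalent of the parallel group: R_p = 2.920 kΩ.
V_A = 4.22 × 2.920/4.350 = 2.833 V.
Branch current I = V_A/R2 = 2.833/3.95 = 0.7172 mA.
(Equivalently: I_total = 0.9701 mA, then current-divider fraction G_k/ΣG = 0.7393.)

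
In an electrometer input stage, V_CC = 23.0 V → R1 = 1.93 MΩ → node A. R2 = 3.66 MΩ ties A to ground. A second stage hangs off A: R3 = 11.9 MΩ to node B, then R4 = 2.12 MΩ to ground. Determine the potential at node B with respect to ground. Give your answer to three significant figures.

V_B ≈ 2.09 V

Node A sees R2 in parallel with the series input of stage 2, R3 + R4 = 14.02 MΩ.
Effective lower resistance at A: R2 ‖ 14.02 = 2.902 MΩ.
First divider: V_A = V_CC · 2.902/(1.93 + 2.902) = 13.81 V.
Stage 2 is unloaded, so V_B = V_A · R4/(R3+R4) = 13.81 × 2.12/14.02 = 2.089 V.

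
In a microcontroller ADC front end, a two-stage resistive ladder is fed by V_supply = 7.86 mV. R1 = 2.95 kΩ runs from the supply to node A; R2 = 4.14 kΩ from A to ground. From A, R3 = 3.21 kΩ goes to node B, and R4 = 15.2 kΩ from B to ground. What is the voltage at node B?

Node A sees R2 in parallel with the series input of stage 2, R3 + R4 = 18.41 kΩ.
R2 ‖ (R3+R4) = 3.380 kΩ.
First divider: V_A = V_supply · 3.380/(2.95 + 3.380) = 4.197 mV.
Then the unloaded second divider: V_B = V_A × R4/(R3+R4) = 4.197 × 0.8256 = 3.465 mV.

V_B ≈ 3.47 mV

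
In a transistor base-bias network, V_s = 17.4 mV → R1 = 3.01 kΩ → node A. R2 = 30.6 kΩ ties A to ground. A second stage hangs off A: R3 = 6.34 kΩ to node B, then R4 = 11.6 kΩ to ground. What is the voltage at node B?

V_B ≈ 8.89 mV

Looking into the second stage from A: R3 + R4 = 17.94 kΩ appears in parallel with R2.
R2 ‖ (R3+R4) = 11.31 kΩ.
So V_A = 17.4 × 0.7898 = 13.74 mV.
Stage 2 is unloaded, so V_B = V_A · R4/(R3+R4) = 13.74 × 11.6/17.94 = 8.886 mV.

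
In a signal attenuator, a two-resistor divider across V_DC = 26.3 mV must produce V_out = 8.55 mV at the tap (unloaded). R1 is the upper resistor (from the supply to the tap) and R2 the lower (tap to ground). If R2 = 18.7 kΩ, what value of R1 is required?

The divider ratio is R2/(R1+R2) = 8.55/26.3 = 0.3251.
R1 = R2·(1/k − 1) = 18.7 × 2.076 = 38.82 kΩ.

R1 ≈ 38.8 kΩ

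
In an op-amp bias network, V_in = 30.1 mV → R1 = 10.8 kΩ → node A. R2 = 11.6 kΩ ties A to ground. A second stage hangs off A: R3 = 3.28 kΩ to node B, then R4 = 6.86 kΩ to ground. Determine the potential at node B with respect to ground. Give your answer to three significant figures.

V_B ≈ 6.80 mV

Looking into the second stage from A: R3 + R4 = 10.14 kΩ appears in parallel with R2.
R2 ‖ (R3+R4) = 5.410 kΩ.
First divider: V_A = V_in · 5.410/(10.8 + 5.410) = 10.05 mV.
V_B = V_A × 0.6765 = 6.797 mV.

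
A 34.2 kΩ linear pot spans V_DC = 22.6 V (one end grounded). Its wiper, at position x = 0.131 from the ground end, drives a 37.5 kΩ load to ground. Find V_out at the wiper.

The pot divides into 29.72 kΩ above the wiper and 4.480 kΩ below.
Lower segment in parallel with the load: 4.480 ‖ 37.5 = 4.002 kΩ.
Then V_out = V_DC · 4.002/(29.72 + 4.002) = 2.682 V.

V_out ≈ 2.68 V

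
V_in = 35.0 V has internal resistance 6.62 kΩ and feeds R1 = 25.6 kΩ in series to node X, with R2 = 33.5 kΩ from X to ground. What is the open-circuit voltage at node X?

R1' = 6.62 + 25.6 = 32.22 kΩ (source resistance + R1).
V_th is the unloaded tap voltage: V_in · R2/(R1'+R2) = 35.0 × 0.5097 = 17.84 V.

V_th ≈ 17.8 V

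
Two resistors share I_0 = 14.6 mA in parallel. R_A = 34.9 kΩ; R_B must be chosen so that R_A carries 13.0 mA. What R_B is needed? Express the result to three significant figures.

R_B ≈ 284 kΩ

In a two-way split, I_A/I_0 = R_B/(R_A + R_B).
13.0/14.6 = R_B/(R_A + R_B) → R_B = R_A · (0.8904)/(1 − 0.8904) = 34.9 × 8.125 = 283.6 kΩ.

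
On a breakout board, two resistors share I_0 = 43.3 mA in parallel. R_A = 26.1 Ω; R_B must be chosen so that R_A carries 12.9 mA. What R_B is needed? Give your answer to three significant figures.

Two-branch current divider: I_A = I_0 · R_B/(R_A + R_B).
With f = 0.2979, R_B = R_A · f/(1−f) = 26.1 × 0.4243 = 11.08 Ω.

R_B ≈ 11.1 Ω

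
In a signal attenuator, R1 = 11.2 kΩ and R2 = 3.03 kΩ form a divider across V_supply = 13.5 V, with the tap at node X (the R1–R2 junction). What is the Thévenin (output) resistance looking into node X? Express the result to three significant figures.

R_th ≈ 2.38 kΩ

Zeroing V_supply shorts the top of R1 to ground, so R_th = R1 ‖ R2 = 2.385 kΩ.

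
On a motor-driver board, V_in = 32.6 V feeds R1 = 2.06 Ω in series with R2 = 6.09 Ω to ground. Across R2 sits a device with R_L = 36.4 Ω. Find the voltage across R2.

V_out ≈ 23.4 V

First combine the lower leg with the load: R2 ‖ R_L = 5.217 Ω.
Voltage divider with the loaded lower leg: V_out = 32.6 × 5.217/(2.06 + 5.217) = 32.6 × 0.7169 = 23.37 V.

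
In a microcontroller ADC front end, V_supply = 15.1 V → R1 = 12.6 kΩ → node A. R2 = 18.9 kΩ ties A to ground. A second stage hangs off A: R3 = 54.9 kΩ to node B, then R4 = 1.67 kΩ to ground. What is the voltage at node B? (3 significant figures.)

The second stage (R3 + R4 = 56.57 kΩ) loads node A in parallel with R2.
R2 ‖ (R3+R4) = 14.17 kΩ.
So V_A = 15.1 × 0.5293 = 7.992 V.
V_B = V_A × 0.02952 = 0.2359 V.

V_B ≈ 0.236 V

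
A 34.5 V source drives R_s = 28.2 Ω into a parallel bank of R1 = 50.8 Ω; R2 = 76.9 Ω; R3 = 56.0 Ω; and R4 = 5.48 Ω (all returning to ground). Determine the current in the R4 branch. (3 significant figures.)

I ≈ 0.832 A

Parallel bank: R_p = 1/(1/50.8 + 1/76.9 + 1/56.0 + 1/5.48) = 4.291 Ω.
V_A by voltage divider: V_A = 34.5 × 4.291/(28.2 + 4.291) = 4.557 V.
Branch current I = V_A/R4 = 4.557/5.48 = 0.8315 A.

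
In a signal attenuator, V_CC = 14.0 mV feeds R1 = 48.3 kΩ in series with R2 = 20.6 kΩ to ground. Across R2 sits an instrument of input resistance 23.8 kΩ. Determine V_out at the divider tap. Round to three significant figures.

First combine the lower leg with the load: R2 ‖ R_L = 11.04 kΩ.
Then V_out = V_CC · R2'/(R1 + R2') = 14.0 × 11.04/59.34 = 2.605 mV.

V_out ≈ 2.61 mV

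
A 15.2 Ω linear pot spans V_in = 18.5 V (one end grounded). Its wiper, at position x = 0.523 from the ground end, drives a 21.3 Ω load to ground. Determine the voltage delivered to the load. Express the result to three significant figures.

V_out ≈ 8.21 V

The pot divides into 7.250 Ω above the wiper and 7.950 Ω below.
R_L loads the lower segment: effective lower R = 5.789 Ω.
Then V_out = V_in · 5.789/(7.250 + 5.789) = 8.213 V.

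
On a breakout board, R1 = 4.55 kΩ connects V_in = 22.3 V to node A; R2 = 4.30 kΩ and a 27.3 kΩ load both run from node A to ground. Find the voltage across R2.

R2 ‖ R_L = (4.30 × 27.3)/(4.30 + 27.3) = 3.715 kΩ.
Then V_out = V_in · R2'/(R1 + R2') = 22.3 × 3.715/8.265 = 10.02 V.
(Unloaded it would be 10.8 V; the load pulls it down.)

V_out ≈ 10.0 V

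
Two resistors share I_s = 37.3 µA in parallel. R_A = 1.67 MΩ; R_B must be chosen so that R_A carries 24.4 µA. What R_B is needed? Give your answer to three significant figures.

R_B ≈ 3.16 MΩ

Two-branch current divider: I_A = I_s · R_B/(R_A + R_B).
With f = 0.6542, R_B = R_A · f/(1−f) = 1.67 × 1.891 = 3.159 MΩ.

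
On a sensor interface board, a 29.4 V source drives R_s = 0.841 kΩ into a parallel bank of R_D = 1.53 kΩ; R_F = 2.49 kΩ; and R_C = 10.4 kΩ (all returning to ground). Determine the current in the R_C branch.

Combine the parallel branches: R_p = (1/1.53 + 1/2.49 + 1/10.4)⁻¹ = 0.8685 kΩ.
V_A by voltage divider: V_A = 29.4 × 0.8685/(0.841 + 0.8685) = 14.94 V.
Branch current I = V_A/R_C = 14.94/10.4 = 1.436 mA.

I ≈ 1.44 mA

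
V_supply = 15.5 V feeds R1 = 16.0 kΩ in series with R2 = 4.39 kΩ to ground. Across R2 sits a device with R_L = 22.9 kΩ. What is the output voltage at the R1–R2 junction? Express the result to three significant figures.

V_out ≈ 2.90 V

The load sits in parallel with R2, giving an effective lower resistance R2' = R2·R_L/(R2+R_L) = 3.684 kΩ.
Now apply the divider: V_out = 15.5 × 0.1871 = 2.901 V.
(Unloaded it would be 3.34 V; the load pulls it down.)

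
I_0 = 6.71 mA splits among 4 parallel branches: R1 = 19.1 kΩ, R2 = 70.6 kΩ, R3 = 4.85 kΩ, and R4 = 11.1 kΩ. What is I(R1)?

Conductances: ΣG = 1/19.1 + 1/70.6 + 1/4.85 + 1/11.1 = 0.3628 (1/kΩ).
By the current-divider rule, I = I_0 · G_k/ΣG = 6.71 × 0.1443 = 0.9683 mA.

I ≈ 0.968 mA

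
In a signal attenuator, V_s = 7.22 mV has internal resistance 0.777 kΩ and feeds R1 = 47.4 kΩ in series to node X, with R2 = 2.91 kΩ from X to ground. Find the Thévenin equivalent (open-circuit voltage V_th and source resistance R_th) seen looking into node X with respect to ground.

R1' = 0.777 + 47.4 = 48.18 kΩ (source resistance + R1).
With X open, the divider is unloaded: V_th = 7.22 × 2.91/51.09 = 0.4113 mV.
With V_s suppressed (replaced by a short), R_th = R1' ‖ R2 = (48.18 × 2.91)/(48.18 + 2.91) = 2.744 kΩ.

V_th ≈ 0.411 mV, R_th ≈ 2.74 kΩ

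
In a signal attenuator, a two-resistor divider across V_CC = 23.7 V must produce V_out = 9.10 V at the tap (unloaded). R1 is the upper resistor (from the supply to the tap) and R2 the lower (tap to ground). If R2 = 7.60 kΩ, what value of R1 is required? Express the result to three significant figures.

R1 ≈ 12.2 kΩ

The divider ratio is R2/(R1+R2) = 9.10/23.7 = 0.3840.
R1 = R2·(1/k − 1) = 7.60 × 1.604 = 12.19 kΩ.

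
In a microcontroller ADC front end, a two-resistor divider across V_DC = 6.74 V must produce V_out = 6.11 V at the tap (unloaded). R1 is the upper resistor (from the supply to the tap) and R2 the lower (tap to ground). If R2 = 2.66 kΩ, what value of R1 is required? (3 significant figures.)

V_out/V_DC = R2/(R1+R2) = 0.9065.
Rearranging, R1 = R2·(1−k)/k = 2.66 × 0.1031 = 0.2743 kΩ.

R1 ≈ 0.274 kΩ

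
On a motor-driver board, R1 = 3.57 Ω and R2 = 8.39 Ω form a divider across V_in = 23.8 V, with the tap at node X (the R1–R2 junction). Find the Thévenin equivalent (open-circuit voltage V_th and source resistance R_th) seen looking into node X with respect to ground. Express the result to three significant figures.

With X open, the divider is unloaded: V_th = 23.8 × 8.39/11.96 = 16.70 V.
Zeroing V_in shorts the top of R1 to ground, so R_th = R1 ‖ R2 = 2.504 Ω.

V_th ≈ 16.7 V, R_th ≈ 2.50 Ω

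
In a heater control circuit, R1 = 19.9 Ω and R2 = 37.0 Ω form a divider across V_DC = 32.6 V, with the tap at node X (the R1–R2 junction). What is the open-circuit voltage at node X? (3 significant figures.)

V_th ≈ 21.2 V

With X open, the divider is unloaded: V_th = 32.6 × 37.0/56.90 = 21.20 V.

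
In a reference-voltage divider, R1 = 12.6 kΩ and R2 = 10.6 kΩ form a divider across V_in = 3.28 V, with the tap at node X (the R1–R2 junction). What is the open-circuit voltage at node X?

V_th is the unloaded tap voltage: V_in · R2/(R1+R2) = 3.28 × 0.4569 = 1.499 V.

V_th ≈ 1.50 V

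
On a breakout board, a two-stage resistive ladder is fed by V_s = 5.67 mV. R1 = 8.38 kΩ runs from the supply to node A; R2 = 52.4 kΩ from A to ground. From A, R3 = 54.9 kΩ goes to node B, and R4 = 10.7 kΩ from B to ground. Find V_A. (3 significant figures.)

V_A ≈ 4.40 mV

The second stage (R3 + R4 = 65.60 kΩ) loads node A in parallel with R2.
R2 ‖ (R3+R4) = 29.13 kΩ.
V_A = 5.67 × 29.13/(8.38 + 29.13) = 4.403 mV.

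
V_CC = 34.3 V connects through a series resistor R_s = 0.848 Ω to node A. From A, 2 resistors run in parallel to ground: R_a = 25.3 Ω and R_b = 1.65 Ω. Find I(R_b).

I ≈ 13.4 A

Parallel bank: R_p = 1/(1/25.3 + 1/1.65) = 1.549 Ω.
V_A by voltage divider: V_A = 34.3 × 1.549/(0.848 + 1.549) = 22.17 V.
Branch current I = V_A/R_b = 22.17/1.65 = 13.43 A.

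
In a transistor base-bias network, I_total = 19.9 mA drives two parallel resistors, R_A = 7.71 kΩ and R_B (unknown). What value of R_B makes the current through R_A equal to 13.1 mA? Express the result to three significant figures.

Two-branch current divider: I_A = I_total · R_B/(R_A + R_B).
13.1/19.9 = R_B/(R_A + R_B) → R_B = R_A · (0.6583)/(1 − 0.6583) = 7.71 × 1.926 = 14.85 kΩ.

R_B ≈ 14.9 kΩ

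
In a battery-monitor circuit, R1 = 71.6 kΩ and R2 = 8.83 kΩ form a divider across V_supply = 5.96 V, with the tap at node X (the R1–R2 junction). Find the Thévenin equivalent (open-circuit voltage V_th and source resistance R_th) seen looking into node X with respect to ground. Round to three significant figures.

V_th ≈ 0.654 V, R_th ≈ 7.86 kΩ

V_th is the unloaded tap voltage: V_supply · R2/(R1+R2) = 5.96 × 0.1098 = 0.6543 V.
Looking into X with the source shorted: R_th = R1·R2/(R1+R2) = 71.60 × 8.83/80.43 = 7.861 kΩ.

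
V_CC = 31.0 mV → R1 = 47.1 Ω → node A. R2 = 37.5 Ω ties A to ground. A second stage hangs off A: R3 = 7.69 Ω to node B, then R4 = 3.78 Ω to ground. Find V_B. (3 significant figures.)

The second stage (R3 + R4 = 11.47 Ω) loads node A in parallel with R2.
Effective lower resistance at A: R2 ‖ 11.47 = 8.783 Ω.
First divider: V_A = V_CC · 8.783/(47.1 + 8.783) = 4.872 mV.
Then the unloaded second divider: V_B = V_A × R4/(R3+R4) = 4.872 × 0.3296 = 1.606 mV.

V_B ≈ 1.61 mV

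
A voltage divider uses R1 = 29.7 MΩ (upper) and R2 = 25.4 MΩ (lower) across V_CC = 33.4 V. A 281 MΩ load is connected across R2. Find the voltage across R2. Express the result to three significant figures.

The load sits in parallel with R2, giving an effective lower resistance R2' = R2·R_L/(R2+R_L) = 23.29 MΩ.
Now apply the divider: V_out = 33.4 × 0.4396 = 14.68 V.
(Unloaded it would be 15.4 V; the load pulls it down.)

V_out ≈ 14.7 V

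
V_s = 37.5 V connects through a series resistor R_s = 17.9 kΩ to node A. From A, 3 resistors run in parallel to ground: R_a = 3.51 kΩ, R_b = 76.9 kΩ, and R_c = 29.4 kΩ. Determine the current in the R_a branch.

I ≈ 1.54 mA

Combine the parallel branches: R_p = (1/3.51 + 1/76.9 + 1/29.4)⁻¹ = 3.013 kΩ.
V_A = 37.5 × 3.013/20.91 = 5.402 V.
Branch current I = V_A/R_a = 5.402/3.51 = 1.539 mA.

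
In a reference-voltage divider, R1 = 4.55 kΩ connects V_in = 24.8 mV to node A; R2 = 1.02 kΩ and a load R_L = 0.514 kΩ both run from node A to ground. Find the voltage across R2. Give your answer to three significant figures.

The load sits in parallel with R2, giving an effective lower resistance R2' = R2·R_L/(R2+R_L) = 0.3418 kΩ.
Then V_out = V_in · R2'/(R1 + R2') = 24.8 × 0.3418/4.892 = 1.733 mV.

V_out ≈ 1.73 mV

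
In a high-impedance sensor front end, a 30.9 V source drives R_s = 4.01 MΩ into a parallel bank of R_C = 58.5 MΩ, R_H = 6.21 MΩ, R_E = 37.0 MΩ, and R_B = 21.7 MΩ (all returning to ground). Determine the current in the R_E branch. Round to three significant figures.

Parallel bank: R_p = 1/(1/58.5 + 1/6.21 + 1/37.0 + 1/21.7) = 3.980 MΩ.
V_A = 30.9 × 3.980/7.990 = 15.39 V.
I(R_E) = V_A / R_E = 15.39/37.0 = 0.4160 µA.
(Check via current divider: I_total = 3.867 µA; share G_k/ΣG = 0.1076 → same result.)

I ≈ 0.416 µA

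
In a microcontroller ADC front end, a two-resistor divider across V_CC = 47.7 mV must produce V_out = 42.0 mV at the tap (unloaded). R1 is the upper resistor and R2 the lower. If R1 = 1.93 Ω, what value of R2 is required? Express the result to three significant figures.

R2 ≈ 14.2 Ω

Required fraction k = V_out/V_CC = 0.8805.
So R2 = R1 · V_out/(V_CC − V_out) = 1.93 × 42.0/(47.7 − 42.0) = 1.93 × 7.368 = 14.22 Ω.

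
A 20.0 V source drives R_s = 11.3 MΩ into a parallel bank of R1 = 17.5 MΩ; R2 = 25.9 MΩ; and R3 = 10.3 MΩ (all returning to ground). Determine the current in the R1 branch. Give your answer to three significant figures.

Equivalent of the parallel group: R_p = 5.186 MΩ.
Node voltage V_A = V_in · R_p/(R_s + R_p) = 20.0 × 0.3146 = 6.291 V.
I(R1) = V_A / R1 = 6.291/17.5 = 0.3595 µA.

I ≈ 0.359 µA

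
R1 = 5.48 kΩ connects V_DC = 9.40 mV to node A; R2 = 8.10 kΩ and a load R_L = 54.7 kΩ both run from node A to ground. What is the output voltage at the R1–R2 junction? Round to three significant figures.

V_out ≈ 5.29 mV

First combine the lower leg with the load: R2 ‖ R_L = 7.055 kΩ.
Then V_out = V_DC · R2'/(R1 + R2') = 9.40 × 7.055/12.54 = 5.291 mV.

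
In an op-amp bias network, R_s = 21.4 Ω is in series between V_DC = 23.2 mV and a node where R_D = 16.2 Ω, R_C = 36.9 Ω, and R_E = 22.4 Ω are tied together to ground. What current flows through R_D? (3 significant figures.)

I ≈ 0.371 mA

Combine the parallel branches: R_p = (1/16.2 + 1/36.9 + 1/22.4)⁻¹ = 7.492 Ω.
V_A by voltage divider: V_A = 23.2 × 7.492/(21.4 + 7.492) = 6.016 mV.
Branch current I = V_A/R_D = 6.016/16.2 = 0.3714 mA.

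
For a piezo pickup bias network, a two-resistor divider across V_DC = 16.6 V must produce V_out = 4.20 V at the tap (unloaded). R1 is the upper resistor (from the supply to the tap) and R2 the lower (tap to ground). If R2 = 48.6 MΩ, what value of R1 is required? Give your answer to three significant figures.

R1 ≈ 143 MΩ

V_out/V_DC = R2/(R1+R2) = 0.2530.
So R1 = R2 · (V_DC/V_out − 1) = 48.6 × (16.6/4.20 − 1) = 48.6 × 2.952 = 143.5 MΩ.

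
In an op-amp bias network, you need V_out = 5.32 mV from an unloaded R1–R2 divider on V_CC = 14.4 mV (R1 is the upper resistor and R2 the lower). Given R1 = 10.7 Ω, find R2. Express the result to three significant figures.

R2 ≈ 6.27 Ω

The divider ratio is R2/(R1+R2) = 5.32/14.4 = 0.3694.
R2 = R1 · 0.3694/(1 − 0.3694) = 6.269 Ω.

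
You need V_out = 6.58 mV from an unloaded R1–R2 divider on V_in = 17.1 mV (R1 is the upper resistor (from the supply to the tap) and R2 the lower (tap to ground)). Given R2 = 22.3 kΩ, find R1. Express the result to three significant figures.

R1 ≈ 35.7 kΩ

V_out/V_in = R2/(R1+R2) = 0.3848.
R1 = R2·(1/k − 1) = 22.3 × 1.599 = 35.65 kΩ.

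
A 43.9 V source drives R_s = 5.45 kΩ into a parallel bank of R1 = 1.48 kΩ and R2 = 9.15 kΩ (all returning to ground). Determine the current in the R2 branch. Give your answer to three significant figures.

Parallel bank: R_p = 1/(1/1.48 + 1/9.15) = 1.274 kΩ.
V_A by voltage divider: V_A = 43.9 × 1.274/(5.45 + 1.274) = 8.317 V.
Branch current I = V_A/R2 = 8.317/9.15 = 0.9090 mA.

I ≈ 0.909 mA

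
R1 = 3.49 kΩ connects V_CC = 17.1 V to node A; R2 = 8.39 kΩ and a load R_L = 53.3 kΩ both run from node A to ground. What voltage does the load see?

V_out ≈ 11.5 V

The load sits in parallel with R2, giving an effective lower resistance R2' = R2·R_L/(R2+R_L) = 7.249 kΩ.
Now apply the divider: V_out = 17.1 × 0.6750 = 11.54 V.
(Unloaded it would be 12.1 V; the load pulls it down.)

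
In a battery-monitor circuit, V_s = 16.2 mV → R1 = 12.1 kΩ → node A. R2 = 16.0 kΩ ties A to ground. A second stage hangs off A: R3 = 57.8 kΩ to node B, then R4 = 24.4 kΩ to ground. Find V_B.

V_B ≈ 2.53 mV

The second stage (R3 + R4 = 82.20 kΩ) loads node A in parallel with R2.
Effective lower resistance at A: R2 ‖ 82.20 = 13.39 kΩ.
First divider: V_A = V_s · 13.39/(12.1 + 13.39) = 8.511 mV.
Stage 2 is unloaded, so V_B = V_A · R4/(R3+R4) = 8.511 × 24.4/82.20 = 2.526 mV.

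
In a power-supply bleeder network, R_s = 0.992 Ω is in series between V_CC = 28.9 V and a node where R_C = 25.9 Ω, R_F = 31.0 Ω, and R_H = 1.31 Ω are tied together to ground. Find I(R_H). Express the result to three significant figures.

I ≈ 12.1 A

Parallel bank: R_p = 1/(1/25.9 + 1/31.0 + 1/1.31) = 1.199 Ω.
V_A = 28.9 × 1.199/2.191 = 15.81 V.
Branch current I = V_A/R_H = 15.81/1.31 = 12.07 A.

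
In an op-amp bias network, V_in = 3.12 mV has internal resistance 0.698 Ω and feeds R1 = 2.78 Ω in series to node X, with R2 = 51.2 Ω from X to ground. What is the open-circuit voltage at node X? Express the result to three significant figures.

V_th ≈ 2.92 mV

R1' = 0.698 + 2.78 = 3.478 Ω (source resistance + R1).
Open-circuit (no load on X): V_th = V_in · R2/(R1' + R2) = 3.12 × 51.2/(3.478 + 51.2) = 2.922 mV.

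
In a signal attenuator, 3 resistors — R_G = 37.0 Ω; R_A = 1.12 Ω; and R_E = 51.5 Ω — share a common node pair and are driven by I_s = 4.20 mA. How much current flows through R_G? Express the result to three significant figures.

I ≈ 0.121 mA

ΣG = 1/37.0 + 1/1.12 + 1/51.5 = 0.9393.
Current divider: I(R_G) = I_s · G_k/ΣG = 4.20 × (0.02703/0.9393) = 4.20 × 0.02877 = 0.1208 mA.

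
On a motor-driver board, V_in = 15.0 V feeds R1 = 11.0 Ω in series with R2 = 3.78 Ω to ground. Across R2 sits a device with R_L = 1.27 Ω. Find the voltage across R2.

V_out ≈ 1.19 V

R2 ‖ R_L = (3.78 × 1.27)/(3.78 + 1.27) = 0.9506 Ω.
Then V_out = V_in · R2'/(R1 + R2') = 15.0 × 0.9506/11.95 = 1.193 V.
(Unloaded it would be 3.84 V; the load pulls it down.)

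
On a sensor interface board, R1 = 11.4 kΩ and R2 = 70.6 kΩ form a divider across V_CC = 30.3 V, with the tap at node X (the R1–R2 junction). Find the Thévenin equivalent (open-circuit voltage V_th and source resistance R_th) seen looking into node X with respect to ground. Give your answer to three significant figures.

V_th is the unloaded tap voltage: V_CC · R2/(R1+R2) = 30.3 × 0.8610 = 26.09 V.
Looking into X with the source shorted: R_th = R1·R2/(R1+R2) = 11.40 × 70.6/82.00 = 9.815 kΩ.

V_th ≈ 26.1 V, R_th ≈ 9.82 kΩ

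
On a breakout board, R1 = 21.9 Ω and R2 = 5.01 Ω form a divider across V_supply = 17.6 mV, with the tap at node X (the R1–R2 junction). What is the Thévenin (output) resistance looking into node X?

R_th ≈ 4.08 Ω

Looking into X with the source shorted: R_th = R1·R2/(R1+R2) = 21.90 × 5.01/26.91 = 4.077 Ω.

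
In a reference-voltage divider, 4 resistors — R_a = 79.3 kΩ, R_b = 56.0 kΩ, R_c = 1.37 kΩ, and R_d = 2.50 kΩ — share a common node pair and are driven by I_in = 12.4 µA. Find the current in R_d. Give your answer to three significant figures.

Total conductance ΣG = 1/79.3 + 1/56.0 + 1/1.37 + 1/2.50 = 1.160 (units of 1/kΩ).
By the current-divider rule, I = I_in · G_k/ΣG = 12.4 × 0.3447 = 4.274 µA.

I ≈ 4.27 µA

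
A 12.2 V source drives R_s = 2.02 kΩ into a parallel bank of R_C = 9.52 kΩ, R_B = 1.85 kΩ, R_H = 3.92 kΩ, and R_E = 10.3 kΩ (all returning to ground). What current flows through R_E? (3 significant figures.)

I ≈ 0.393 mA

Parallel bank: R_p = 1/(1/9.52 + 1/1.85 + 1/3.92 + 1/10.3) = 1.002 kΩ.
V_A = 12.2 × 1.002/3.022 = 4.046 V.
I(R_E) = V_A / R_E = 4.046/10.3 = 0.3928 mA.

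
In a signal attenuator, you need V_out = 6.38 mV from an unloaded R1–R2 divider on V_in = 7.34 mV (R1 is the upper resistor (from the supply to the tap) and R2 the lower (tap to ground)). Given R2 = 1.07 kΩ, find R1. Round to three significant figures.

V_out/V_in = R2/(R1+R2) = 0.8692.
Rearranging, R1 = R2·(1−k)/k = 1.07 × 0.1505 = 0.1610 kΩ.

R1 ≈ 0.161 kΩ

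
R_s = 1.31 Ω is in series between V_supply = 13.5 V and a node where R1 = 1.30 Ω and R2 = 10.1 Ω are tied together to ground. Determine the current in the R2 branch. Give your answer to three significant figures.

I ≈ 0.625 A

Parallel bank: R_p = 1/(1/1.30 + 1/10.1) = 1.152 Ω.
Node voltage V_A = V_supply · R_p/(R_s + R_p) = 13.5 × 0.4679 = 6.316 V.
Branch current I = V_A/R2 = 6.316/10.1 = 0.6254 A.
(Check via current divider: I_total = 5.484 A; share G_k/ΣG = 0.1140 → same result.)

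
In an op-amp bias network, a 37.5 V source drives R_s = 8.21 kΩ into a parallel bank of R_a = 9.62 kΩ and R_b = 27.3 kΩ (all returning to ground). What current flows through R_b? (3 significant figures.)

I ≈ 0.638 mA

Parallel bank: R_p = 1/(1/9.62 + 1/27.3) = 7.113 kΩ.
V_A = 37.5 × 7.113/15.32 = 17.41 V.
Branch current I = V_A/R_b = 17.41/27.3 = 0.6377 mA.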